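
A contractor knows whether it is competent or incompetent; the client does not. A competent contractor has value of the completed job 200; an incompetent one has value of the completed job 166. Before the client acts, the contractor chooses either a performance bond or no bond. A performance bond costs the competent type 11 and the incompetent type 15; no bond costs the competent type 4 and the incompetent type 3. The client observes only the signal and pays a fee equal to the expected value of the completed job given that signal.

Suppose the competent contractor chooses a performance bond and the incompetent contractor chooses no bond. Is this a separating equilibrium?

No

Under separation the client infers type exactly: bond → competent (pays 200), no bond → incompetent (pays 166).
Competent: bond gives 200 − 11 = 189; no bond gives 166 − 4 = 162. No deviation. ✓
Incompetent: no bond gives 166 − 3 = 163; bond gives 200 − 15 = 185. Would deviate. ✗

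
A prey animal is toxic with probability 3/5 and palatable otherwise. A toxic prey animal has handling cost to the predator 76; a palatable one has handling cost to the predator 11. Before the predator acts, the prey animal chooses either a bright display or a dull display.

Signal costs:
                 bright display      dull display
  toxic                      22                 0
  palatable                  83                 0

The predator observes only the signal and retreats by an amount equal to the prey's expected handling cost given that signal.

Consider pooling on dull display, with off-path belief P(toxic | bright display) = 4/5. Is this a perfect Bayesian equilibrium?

At the pooled signal (dull display) the predator holds the prior 3/5 and pays 3/5·76 + 2/5·11 = 50. Off-path (bright display) belief 4/5 gives 4/5·76 + 1/5·11 = 63.
Toxic: dull display gives 50 − 0 = 50; bright display gives 63 − 22 = 41. Stays. ✓
Palatable: dull display gives 50 − 0 = 50; bright display gives 63 − 83 = -20. Stays. ✓

Yes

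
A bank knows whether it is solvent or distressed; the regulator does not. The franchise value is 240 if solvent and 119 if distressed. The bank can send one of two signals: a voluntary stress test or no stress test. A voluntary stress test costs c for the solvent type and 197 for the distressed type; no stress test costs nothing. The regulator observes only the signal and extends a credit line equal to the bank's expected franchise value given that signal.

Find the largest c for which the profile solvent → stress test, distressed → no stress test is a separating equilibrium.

121

Under separation: stress test → solvent (pays 240); no stress test → distressed (pays 119).
Distressed: 119 − 0 = 119 ≥ 240 − 197 = 43. Holds regardless of c. ✓
Solvent: 240 − c ≥ 119 − 0, so c ≤ 240 − 119 = 121.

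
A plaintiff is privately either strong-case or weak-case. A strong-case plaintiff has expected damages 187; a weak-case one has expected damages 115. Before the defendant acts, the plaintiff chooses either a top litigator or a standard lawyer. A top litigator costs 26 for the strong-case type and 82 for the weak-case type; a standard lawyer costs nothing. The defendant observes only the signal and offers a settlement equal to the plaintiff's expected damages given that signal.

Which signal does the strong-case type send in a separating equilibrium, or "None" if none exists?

Try strong-case → top litigator, weak-case → standard lawyer:
  If types separate, top litigator earns payment 187 and standard lawyer earns 115.
  Strong-case: top litigator gives 187 − 26 = 161; standard lawyer gives 115 − 0 = 115. No deviation. ✓
  Weak-case: standard lawyer gives 115 − 0 = 115; top litigator gives 187 − 82 = 105. No deviation. ✓
Both hold — the strong-case type sends top litigator.

top litigator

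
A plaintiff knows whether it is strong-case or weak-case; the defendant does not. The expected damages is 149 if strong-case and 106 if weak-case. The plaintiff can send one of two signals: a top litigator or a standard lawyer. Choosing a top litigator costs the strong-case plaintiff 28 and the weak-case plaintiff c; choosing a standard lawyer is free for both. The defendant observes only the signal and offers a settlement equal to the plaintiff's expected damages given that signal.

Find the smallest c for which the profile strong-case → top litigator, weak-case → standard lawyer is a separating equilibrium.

43

Under separation: top litigator → strong-case (pays 149); standard lawyer → weak-case (pays 106).
Strong-case: 149 − 28 = 121 ≥ 106 − 0 = 106. Holds regardless of c. ✓
Weak-case: 106 − 0 ≥ 149 − c, so c ≥ 149 − 106 = 43.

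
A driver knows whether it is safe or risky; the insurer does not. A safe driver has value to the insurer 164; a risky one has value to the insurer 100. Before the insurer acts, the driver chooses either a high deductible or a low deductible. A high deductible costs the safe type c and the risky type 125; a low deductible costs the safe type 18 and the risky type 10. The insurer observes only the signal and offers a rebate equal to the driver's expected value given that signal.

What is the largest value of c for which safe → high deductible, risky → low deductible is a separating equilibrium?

82

Under separation: high deductible → safe (pays 164); low deductible → risky (pays 100).
Risky: 100 − 10 = 90 ≥ 164 − 125 = 39. Holds regardless of c. ✓
Safe: 164 − c ≥ 100 − 18, so c ≤ 164 − 82 = 82.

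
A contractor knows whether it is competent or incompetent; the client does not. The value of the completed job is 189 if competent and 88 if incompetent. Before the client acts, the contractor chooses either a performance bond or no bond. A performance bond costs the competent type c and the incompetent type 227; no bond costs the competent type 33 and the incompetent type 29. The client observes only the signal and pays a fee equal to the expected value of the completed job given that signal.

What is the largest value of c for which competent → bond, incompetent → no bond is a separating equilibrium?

Under separation: bond → competent (pays 189); no bond → incompetent (pays 88).
Incompetent: 88 − 29 = 59 ≥ 189 − 227 = -38. Holds regardless of c. ✓
Competent: 189 − c ≥ 88 − 33, so c ≤ 189 − 55 = 134.

134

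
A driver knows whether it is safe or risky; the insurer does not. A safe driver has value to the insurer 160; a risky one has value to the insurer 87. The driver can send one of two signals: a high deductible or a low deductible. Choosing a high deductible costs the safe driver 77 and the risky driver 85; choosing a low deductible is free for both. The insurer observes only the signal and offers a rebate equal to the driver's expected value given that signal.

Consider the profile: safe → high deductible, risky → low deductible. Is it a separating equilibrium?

Under separation the insurer infers type exactly: high deductible → safe (pays 160), low deductible → risky (pays 87).
Safe: high deductible gives 160 − 77 = 83; low deductible gives 87 − 0 = 87. Would deviate. ✗
Risky: low deductible gives 87 − 0 = 87; high deductible gives 160 − 85 = 75. No deviation. ✓

No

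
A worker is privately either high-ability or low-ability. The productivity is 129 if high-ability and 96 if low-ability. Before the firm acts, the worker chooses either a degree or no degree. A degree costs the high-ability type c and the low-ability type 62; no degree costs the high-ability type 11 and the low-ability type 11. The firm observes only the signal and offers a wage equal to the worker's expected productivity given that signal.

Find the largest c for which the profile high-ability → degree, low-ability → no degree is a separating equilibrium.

44

Under separation: degree → high-ability (pays 129); no degree → low-ability (pays 96).
Low-ability: 96 − 11 = 85 ≥ 129 − 62 = 67. Holds regardless of c. ✓
High-ability: 129 − c ≥ 96 − 11, so c ≤ 129 − 85 = 44.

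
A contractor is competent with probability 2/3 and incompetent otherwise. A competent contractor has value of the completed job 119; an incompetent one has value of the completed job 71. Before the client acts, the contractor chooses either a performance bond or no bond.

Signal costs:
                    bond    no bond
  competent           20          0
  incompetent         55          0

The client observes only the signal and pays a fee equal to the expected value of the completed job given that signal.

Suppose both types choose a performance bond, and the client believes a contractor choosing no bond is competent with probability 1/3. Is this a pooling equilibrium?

At the pooled signal (bond) the client holds the prior 2/3 and pays 2/3·119 + 1/3·71 = 103. Off-path (no bond) belief 1/3 gives 1/3·119 + 2/3·71 = 87.
Competent: bond gives 103 − 20 = 83; no bond gives 87 − 0 = 87. Deviates. ✗
Incompetent: bond gives 103 − 55 = 48; no bond gives 87 − 0 = 87. Deviates. ✗

No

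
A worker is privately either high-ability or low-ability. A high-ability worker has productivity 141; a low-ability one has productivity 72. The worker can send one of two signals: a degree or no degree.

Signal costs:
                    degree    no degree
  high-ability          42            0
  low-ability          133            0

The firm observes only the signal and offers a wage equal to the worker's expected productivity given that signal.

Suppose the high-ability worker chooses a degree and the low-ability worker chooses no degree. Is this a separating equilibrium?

Under separation the firm infers type exactly: degree → high-ability (pays 141), no degree → low-ability (pays 72).
High-ability: degree gives 141 − 42 = 99; no degree gives 72 − 0 = 72. No deviation. ✓
Low-ability: no degree gives 72 − 0 = 72; degree gives 141 − 133 = 8. No deviation. ✓
Neither type gains from mimicking the other.

Yes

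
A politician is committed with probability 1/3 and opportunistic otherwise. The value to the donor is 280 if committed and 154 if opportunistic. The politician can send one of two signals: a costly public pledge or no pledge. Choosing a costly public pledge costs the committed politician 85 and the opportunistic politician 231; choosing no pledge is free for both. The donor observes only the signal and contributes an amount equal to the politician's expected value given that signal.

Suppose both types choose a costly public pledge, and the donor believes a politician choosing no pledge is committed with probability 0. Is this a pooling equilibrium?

No

At the pooled signal (pledge) the donor holds the prior 1/3 and pays 1/3·280 + 2/3·154 = 196. Off-path (no pledge) belief 0 gives 0·280 + 1·154 = 154.
Committed: pledge gives 196 − 85 = 111; no pledge gives 154 − 0 = 154. Deviates. ✗
Opportunistic: pledge gives 196 − 231 = -35; no pledge gives 154 − 0 = 154. Deviates. ✗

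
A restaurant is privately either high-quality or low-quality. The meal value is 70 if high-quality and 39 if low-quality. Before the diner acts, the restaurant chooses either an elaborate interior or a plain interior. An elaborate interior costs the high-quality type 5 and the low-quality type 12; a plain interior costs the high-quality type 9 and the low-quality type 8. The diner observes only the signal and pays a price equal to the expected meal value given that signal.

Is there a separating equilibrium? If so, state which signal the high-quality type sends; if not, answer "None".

None

Try high-quality → elaborate interior, low-quality → plain interior:
  If types separate, elaborate interior earns payment 70 and plain interior earns 39.
  High-quality: elaborate interior gives 70 − 5 = 65; plain interior gives 39 − 9 = 30. No deviation. ✓
  Low-quality: plain interior gives 39 − 8 = 31; elaborate interior gives 70 − 12 = 58. Would deviate. ✗
Try high-quality → plain interior, low-quality → elaborate interior:
  If types separate, plain interior earns payment 70 and elaborate interior earns 39.
  High-quality: plain interior gives 70 − 9 = 61; elaborate interior gives 39 − 5 = 34. No deviation. ✓
  Low-quality: elaborate interior gives 39 − 12 = 27; plain interior gives 70 − 8 = 62. Would deviate. ✗
Neither assignment is incentive-compatible.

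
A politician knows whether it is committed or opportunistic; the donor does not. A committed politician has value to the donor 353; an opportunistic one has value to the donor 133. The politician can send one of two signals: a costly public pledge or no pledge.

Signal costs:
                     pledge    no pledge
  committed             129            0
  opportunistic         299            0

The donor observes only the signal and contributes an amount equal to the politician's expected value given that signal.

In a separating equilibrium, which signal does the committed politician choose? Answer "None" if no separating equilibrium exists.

pledge

Try committed → pledge, opportunistic → no pledge:
  Under separation the donor infers type exactly: pledge → committed (pays 353), no pledge → opportunistic (pays 133).
  Committed: pledge gives 353 − 129 = 224; no pledge gives 133 − 0 = 133. No deviation. ✓
  Opportunistic: no pledge gives 133 − 0 = 133; pledge gives 353 − 299 = 54. No deviation. ✓
Both hold — the committed type sends pledge.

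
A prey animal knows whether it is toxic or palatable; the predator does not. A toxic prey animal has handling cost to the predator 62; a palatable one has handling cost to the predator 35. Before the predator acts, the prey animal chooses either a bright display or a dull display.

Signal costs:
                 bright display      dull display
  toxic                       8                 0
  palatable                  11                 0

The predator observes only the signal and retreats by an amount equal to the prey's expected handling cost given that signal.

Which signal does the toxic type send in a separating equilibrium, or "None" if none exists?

Try toxic → bright display, palatable → dull display:
  If types separate, bright display earns payment 62 and dull display earns 35.
  Toxic: bright display gives 62 − 8 = 54; dull display gives 35 − 0 = 35. No deviation. ✓
  Palatable: dull display gives 35 − 0 = 35; bright display gives 62 − 11 = 51. Would deviate. ✗
Try toxic → dull display, palatable → bright display:
  If types separate, dull display earns payment 62 and bright display earns 35.
  Toxic: dull display gives 62 − 0 = 62; bright display gives 35 − 8 = 27. No deviation. ✓
  Palatable: bright display gives 35 − 11 = 24; dull display gives 62 − 0 = 62. Would deviate. ✗
Neither assignment is incentive-compatible.

None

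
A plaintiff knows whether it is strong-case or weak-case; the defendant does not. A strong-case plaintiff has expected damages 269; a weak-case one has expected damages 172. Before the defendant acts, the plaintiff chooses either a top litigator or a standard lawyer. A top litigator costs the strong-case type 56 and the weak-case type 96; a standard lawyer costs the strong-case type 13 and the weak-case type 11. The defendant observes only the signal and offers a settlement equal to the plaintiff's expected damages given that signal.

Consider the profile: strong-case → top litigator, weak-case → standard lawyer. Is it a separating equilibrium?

No

Under separation the defendant infers type exactly: top litigator → strong-case (pays 269), standard lawyer → weak-case (pays 172).
Strong-case: top litigator gives 269 − 56 = 213; standard lawyer gives 172 − 13 = 159. No deviation. ✓
Weak-case: standard lawyer gives 172 − 11 = 161; top litigator gives 269 − 96 = 173. Would deviate. ✗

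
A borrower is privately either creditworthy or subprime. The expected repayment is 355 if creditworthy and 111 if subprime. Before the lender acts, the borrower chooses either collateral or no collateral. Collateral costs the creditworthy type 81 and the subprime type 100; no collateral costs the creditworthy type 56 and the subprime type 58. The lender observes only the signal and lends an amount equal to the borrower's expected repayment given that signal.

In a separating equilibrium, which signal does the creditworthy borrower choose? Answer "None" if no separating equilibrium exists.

Try creditworthy → collateral, subprime → no collateral:
  If types separate, collateral earns payment 355 and no collateral earns 111.
  Creditworthy: collateral gives 355 − 81 = 274; no collateral gives 111 − 56 = 55. No deviation. ✓
  Subprime: no collateral gives 111 − 58 = 53; collateral gives 355 − 100 = 255. Would deviate. ✗
Try creditworthy → no collateral, subprime → collateral:
  If types separate, no collateral earns payment 355 and collateral earns 111.
  Creditworthy: no collateral gives 355 − 56 = 299; collateral gives 111 − 81 = 30. No deviation. ✓
  Subprime: collateral gives 111 − 100 = 11; no collateral gives 355 − 58 = 297. Would deviate. ✗
Neither assignment is incentive-compatible.

None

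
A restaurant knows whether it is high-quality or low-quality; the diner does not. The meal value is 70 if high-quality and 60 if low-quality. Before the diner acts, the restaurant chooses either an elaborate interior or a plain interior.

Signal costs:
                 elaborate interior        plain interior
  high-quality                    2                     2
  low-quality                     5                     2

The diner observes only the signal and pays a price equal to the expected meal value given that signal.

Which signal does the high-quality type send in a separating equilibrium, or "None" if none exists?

Try high-quality → elaborate interior, low-quality → plain interior:
  Under separation the diner infers type exactly: elaborate interior → high-quality (pays 70), plain interior → low-quality (pays 60).
  High-quality: elaborate interior gives 70 − 2 = 68; plain interior gives 60 − 2 = 58. No deviation. ✓
  Low-quality: plain interior gives 60 − 2 = 58; elaborate interior gives 70 − 5 = 65. Would deviate. ✗
Try high-quality → plain interior, low-quality → elaborate interior:
  Under separation the diner infers type exactly: plain interior → high-quality (pays 70), elaborate interior → low-quality (pays 60).
  High-quality: plain interior gives 70 − 2 = 68; elaborate interior gives 60 − 2 = 58. No deviation. ✓
  Low-quality: elaborate interior gives 60 − 5 = 55; plain interior gives 70 − 2 = 68. Would deviate. ✗
Neither assignment is incentive-compatible.

None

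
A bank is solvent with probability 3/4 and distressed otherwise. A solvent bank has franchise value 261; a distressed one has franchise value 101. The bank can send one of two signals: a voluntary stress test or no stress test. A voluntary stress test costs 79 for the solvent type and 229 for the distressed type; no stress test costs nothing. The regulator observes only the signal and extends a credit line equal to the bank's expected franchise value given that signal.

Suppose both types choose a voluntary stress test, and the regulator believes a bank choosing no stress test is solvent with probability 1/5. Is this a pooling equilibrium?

No

At the pooled signal (stress test) the regulator holds the prior 3/4 and pays 3/4·261 + 1/4·101 = 221. Off-path (no stress test) belief 1/5 gives 1/5·261 + 4/5·101 = 133.
Solvent: stress test gives 221 − 79 = 142; no stress test gives 133 − 0 = 133. Stays. ✓
Distressed: stress test gives 221 − 229 = -8; no stress test gives 133 − 0 = 133. Deviates. ✗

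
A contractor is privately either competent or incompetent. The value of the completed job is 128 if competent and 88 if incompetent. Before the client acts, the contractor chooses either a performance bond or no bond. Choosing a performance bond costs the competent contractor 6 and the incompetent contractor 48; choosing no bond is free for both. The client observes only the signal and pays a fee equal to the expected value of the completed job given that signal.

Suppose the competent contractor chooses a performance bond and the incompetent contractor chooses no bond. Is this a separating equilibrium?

If types separate, bond earns payment 128 and no bond earns 88.
Competent: bond gives 128 − 6 = 122; no bond gives 88 − 0 = 88. No deviation. ✓
Incompetent: no bond gives 88 − 0 = 88; bond gives 128 − 48 = 80. No deviation. ✓
Neither type gains from mimicking the other.

Yes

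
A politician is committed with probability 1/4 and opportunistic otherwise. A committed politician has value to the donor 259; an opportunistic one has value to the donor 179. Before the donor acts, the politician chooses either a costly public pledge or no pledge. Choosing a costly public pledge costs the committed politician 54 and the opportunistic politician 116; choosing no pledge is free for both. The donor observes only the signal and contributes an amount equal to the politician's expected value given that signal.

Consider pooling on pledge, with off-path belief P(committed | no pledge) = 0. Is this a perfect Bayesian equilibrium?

At the pooled signal (pledge) the donor holds the prior 1/4 and pays 1/4·259 + 3/4·179 = 199. Off-path (no pledge) belief 0 gives 0·259 + 1·179 = 179.
Committed: pledge gives 199 − 54 = 145; no pledge gives 179 − 0 = 179. Deviates. ✗
Opportunistic: pledge gives 199 − 116 = 83; no pledge gives 179 − 0 = 179. Deviates. ✗

No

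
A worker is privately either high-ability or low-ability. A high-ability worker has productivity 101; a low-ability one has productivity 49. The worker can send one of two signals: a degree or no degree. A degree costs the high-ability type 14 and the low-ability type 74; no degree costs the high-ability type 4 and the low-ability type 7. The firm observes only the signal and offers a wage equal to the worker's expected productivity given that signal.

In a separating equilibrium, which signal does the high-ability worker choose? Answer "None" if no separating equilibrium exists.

Try high-ability → degree, low-ability → no degree:
  Under separation the firm infers type exactly: degree → high-ability (pays 101), no degree → low-ability (pays 49).
  High-ability: degree gives 101 − 14 = 87; no degree gives 49 − 4 = 45. No deviation. ✓
  Low-ability: no degree gives 49 − 7 = 42; degree gives 101 − 74 = 27. No deviation. ✓
Both hold — the high-ability type sends degree.

degree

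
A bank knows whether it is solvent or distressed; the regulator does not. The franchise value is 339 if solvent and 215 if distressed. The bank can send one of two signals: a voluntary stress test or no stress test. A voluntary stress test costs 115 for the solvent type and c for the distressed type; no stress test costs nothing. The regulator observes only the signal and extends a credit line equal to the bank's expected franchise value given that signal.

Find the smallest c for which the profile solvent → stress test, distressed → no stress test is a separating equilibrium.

Under separation: stress test → solvent (pays 339); no stress test → distressed (pays 215).
Solvent: 339 − 115 = 224 ≥ 215 − 0 = 215. Holds regardless of c. ✓
Distressed: 215 − 0 ≥ 339 − c, so c ≥ 339 − 215 = 124.

124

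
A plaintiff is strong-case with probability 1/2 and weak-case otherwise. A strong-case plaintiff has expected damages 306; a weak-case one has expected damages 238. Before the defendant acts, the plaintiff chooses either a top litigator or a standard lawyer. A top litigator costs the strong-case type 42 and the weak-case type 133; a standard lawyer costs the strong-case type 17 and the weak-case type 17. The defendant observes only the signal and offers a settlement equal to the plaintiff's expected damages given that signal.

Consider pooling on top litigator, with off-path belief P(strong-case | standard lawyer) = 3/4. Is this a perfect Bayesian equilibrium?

At the pooled signal (top litigator) the defendant holds the prior 1/2 and pays 1/2·306 + 1/2·238 = 272. Off-path (standard lawyer) belief 3/4 gives 3/4·306 + 1/4·238 = 289.
Strong-case: top litigator gives 272 − 42 = 230; standard lawyer gives 289 − 17 = 272. Deviates. ✗
Weak-case: top litigator gives 272 − 133 = 139; standard lawyer gives 289 − 17 = 272. Deviates. ✗

No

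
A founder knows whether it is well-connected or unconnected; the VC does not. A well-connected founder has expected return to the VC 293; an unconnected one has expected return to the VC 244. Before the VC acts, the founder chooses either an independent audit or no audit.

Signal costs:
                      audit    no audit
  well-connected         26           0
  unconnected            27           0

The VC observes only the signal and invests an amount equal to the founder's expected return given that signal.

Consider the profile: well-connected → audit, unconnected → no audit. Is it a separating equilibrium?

No

Under separation the VC infers type exactly: audit → well-connected (pays 293), no audit → unconnected (pays 244).
Well-connected: audit gives 293 − 26 = 267; no audit gives 244 − 0 = 244. No deviation. ✓
Unconnected: no audit gives 244 − 0 = 244; audit gives 293 − 27 = 266. Would deviate. ✗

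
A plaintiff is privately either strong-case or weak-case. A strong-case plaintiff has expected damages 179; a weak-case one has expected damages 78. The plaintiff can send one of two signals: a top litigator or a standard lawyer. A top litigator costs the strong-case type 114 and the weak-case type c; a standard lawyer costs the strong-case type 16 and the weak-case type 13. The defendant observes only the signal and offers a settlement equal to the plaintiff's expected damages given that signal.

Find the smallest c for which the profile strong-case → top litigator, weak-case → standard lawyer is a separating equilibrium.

Under separation: top litigator → strong-case (pays 179); standard lawyer → weak-case (pays 78).
Strong-case: 179 − 114 = 65 ≥ 78 − 16 = 62. Holds regardless of c. ✓
Weak-case: 78 − 13 ≥ 179 − c, so c ≥ 179 − 65 = 114.

114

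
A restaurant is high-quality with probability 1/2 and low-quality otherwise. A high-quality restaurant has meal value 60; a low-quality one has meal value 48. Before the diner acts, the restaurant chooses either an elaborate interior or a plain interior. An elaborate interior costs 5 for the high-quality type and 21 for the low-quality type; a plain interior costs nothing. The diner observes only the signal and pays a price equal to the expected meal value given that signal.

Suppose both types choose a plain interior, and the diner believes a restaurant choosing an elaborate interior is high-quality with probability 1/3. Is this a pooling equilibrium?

At the pooled signal (plain interior) the diner holds the prior 1/2 and pays 1/2·60 + 1/2·48 = 54. Off-path (elaborate interior) belief 1/3 gives 1/3·60 + 2/3·48 = 52.
High-quality: plain interior gives 54 − 0 = 54; elaborate interior gives 52 − 5 = 47. Stays. ✓
Low-quality: plain interior gives 54 − 0 = 54; elaborate interior gives 52 − 21 = 31. Stays. ✓

Yes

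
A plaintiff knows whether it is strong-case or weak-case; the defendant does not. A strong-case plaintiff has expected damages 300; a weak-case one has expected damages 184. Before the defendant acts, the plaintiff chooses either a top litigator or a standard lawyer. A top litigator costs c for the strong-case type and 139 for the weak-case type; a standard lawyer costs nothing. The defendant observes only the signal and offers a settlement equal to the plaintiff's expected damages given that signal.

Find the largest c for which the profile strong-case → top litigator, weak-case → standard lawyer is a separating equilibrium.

Under separation: top litigator → strong-case (pays 300); standard lawyer → weak-case (pays 184).
Weak-case: 184 − 0 = 184 ≥ 300 − 139 = 161. Holds regardless of c. ✓
Strong-case: 300 − c ≥ 184 − 0, so c ≤ 300 − 184 = 116.

116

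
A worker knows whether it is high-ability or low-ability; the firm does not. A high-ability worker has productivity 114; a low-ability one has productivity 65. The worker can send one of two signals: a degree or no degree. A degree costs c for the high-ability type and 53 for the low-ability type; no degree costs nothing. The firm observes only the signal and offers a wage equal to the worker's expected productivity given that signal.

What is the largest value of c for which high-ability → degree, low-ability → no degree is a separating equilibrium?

Under separation: degree → high-ability (pays 114); no degree → low-ability (pays 65).
Low-ability: 65 − 0 = 65 ≥ 114 − 53 = 61. Holds regardless of c. ✓
High-ability: 114 − c ≥ 65 − 0, so c ≤ 114 − 65 = 49.

49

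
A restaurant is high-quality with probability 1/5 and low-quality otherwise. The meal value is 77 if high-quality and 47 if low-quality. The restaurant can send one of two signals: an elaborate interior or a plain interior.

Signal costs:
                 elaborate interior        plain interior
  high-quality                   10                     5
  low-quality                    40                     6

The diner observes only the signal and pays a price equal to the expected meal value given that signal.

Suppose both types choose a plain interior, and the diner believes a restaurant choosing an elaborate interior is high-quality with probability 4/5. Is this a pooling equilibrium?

No

At the pooled signal (plain interior) the diner holds the prior 1/5 and pays 1/5·77 + 4/5·47 = 53. Off-path (elaborate interior) belief 4/5 gives 4/5·77 + 1/5·47 = 71.
High-quality: plain interior gives 53 − 5 = 48; elaborate interior gives 71 − 10 = 61. Deviates. ✗
Low-quality: plain interior gives 53 − 6 = 47; elaborate interior gives 71 − 40 = 31. Stays. ✓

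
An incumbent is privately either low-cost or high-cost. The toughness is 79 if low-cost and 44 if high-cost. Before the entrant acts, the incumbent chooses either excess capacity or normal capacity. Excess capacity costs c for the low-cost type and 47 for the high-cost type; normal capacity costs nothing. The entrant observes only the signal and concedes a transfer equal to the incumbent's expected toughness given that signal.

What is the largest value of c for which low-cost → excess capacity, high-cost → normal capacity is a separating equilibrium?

Under separation: excess capacity → low-cost (pays 79); normal capacity → high-cost (pays 44).
High-cost: 44 − 0 = 44 ≥ 79 − 47 = 32. Holds regardless of c. ✓
Low-cost: 79 − c ≥ 44 − 0, so c ≤ 79 − 44 = 35.

35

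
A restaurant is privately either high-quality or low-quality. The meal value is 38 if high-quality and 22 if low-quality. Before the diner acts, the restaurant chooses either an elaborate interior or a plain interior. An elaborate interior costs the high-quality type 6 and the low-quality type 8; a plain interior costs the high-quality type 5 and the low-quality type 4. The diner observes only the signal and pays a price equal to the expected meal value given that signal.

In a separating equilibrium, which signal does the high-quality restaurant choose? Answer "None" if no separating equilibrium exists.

Try high-quality → elaborate interior, low-quality → plain interior:
  Under separation the diner infers type exactly: elaborate interior → high-quality (pays 38), plain interior → low-quality (pays 22).
  High-quality: elaborate interior gives 38 − 6 = 32; plain interior gives 22 − 5 = 17. No deviation. ✓
  Low-quality: plain interior gives 22 − 4 = 18; elaborate interior gives 38 − 8 = 30. Would deviate. ✗
Try high-quality → plain interior, low-quality → elaborate interior:
  Under separation the diner infers type exactly: plain interior → high-quality (pays 38), elaborate interior → low-quality (pays 22).
  High-quality: plain interior gives 38 − 5 = 33; elaborate interior gives 22 − 6 = 16. No deviation. ✓
  Low-quality: elaborate interior gives 22 − 8 = 14; plain interior gives 38 − 4 = 34. Would deviate. ✗
Neither assignment is incentive-compatible.

None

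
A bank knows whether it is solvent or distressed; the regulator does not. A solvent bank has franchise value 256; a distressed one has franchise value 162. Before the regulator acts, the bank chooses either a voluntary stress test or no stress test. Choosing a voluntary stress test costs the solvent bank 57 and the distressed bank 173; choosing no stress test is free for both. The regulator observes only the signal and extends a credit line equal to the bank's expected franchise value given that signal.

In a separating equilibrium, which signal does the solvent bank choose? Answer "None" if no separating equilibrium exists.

Try solvent → stress test, distressed → no stress test:
  If types separate, stress test earns payment 256 and no stress test earns 162.
  Solvent: stress test gives 256 − 57 = 199; no stress test gives 162 − 0 = 162. No deviation. ✓
  Distressed: no stress test gives 162 − 0 = 162; stress test gives 256 − 173 = 83. No deviation. ✓
Both hold — the solvent type sends stress test.

stress test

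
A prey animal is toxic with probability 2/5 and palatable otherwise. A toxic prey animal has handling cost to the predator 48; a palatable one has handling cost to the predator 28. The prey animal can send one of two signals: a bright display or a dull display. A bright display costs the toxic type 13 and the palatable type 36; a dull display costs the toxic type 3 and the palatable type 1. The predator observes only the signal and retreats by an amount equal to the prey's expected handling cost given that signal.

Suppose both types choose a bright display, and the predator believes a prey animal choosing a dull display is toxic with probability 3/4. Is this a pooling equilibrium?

No

On the equilibrium path (bright display) the predator holds the prior 2/5 and pays 2/5·48 + 3/5·28 = 36. Off-path (dull display) belief 3/4 gives 3/4·48 + 1/4·28 = 43.
Toxic: bright display gives 36 − 13 = 23; dull display gives 43 − 3 = 40. Deviates. ✗
Palatable: bright display gives 36 − 36 = 0; dull display gives 43 − 1 = 42. Deviates. ✗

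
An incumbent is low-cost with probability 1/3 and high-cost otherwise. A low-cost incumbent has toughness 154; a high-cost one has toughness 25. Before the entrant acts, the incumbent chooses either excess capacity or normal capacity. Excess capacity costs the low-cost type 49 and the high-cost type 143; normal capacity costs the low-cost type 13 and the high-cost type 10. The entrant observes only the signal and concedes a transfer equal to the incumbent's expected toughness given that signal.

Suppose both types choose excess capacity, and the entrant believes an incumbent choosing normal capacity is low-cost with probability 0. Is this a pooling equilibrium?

On the equilibrium path (excess capacity) the entrant holds the prior 1/3 and pays 1/3·154 + 2/3·25 = 68. Off-path (normal capacity) belief 0 gives 0·154 + 1·25 = 25.
Low-cost: excess capacity gives 68 − 49 = 19; normal capacity gives 25 − 13 = 12. Stays. ✓
High-cost: excess capacity gives 68 − 143 = -75; normal capacity gives 25 − 10 = 15. Deviates. ✗

No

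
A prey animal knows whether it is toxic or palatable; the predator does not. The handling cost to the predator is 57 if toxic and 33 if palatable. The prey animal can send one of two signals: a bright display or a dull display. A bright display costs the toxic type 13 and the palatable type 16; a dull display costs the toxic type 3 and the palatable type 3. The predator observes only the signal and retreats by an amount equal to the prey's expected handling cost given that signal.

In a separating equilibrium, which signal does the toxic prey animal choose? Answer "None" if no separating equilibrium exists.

Try toxic → bright display, palatable → dull display:
  If types separate, bright display earns payment 57 and dull display earns 33.
  Toxic: bright display gives 57 − 13 = 44; dull display gives 33 − 3 = 30. No deviation. ✓
  Palatable: dull display gives 33 − 3 = 30; bright display gives 57 − 16 = 41. Would deviate. ✗
Try toxic → dull display, palatable → bright display:
  If types separate, dull display earns payment 57 and bright display earns 33.
  Toxic: dull display gives 57 − 3 = 54; bright display gives 33 − 13 = 20. No deviation. ✓
  Palatable: bright display gives 33 − 16 = 17; dull display gives 57 − 3 = 54. Would deviate. ✗
Neither assignment is incentive-compatible.

None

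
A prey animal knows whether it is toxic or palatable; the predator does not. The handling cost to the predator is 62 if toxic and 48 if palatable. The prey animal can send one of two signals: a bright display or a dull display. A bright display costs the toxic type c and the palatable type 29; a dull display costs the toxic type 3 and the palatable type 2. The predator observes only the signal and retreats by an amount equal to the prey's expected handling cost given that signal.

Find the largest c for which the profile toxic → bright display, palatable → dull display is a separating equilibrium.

17

Under separation: bright display → toxic (pays 62); dull display → palatable (pays 48).
Palatable: 48 − 2 = 46 ≥ 62 − 29 = 33. Holds regardless of c. ✓
Toxic: 62 − c ≥ 48 − 3, so c ≤ 62 − 45 = 17.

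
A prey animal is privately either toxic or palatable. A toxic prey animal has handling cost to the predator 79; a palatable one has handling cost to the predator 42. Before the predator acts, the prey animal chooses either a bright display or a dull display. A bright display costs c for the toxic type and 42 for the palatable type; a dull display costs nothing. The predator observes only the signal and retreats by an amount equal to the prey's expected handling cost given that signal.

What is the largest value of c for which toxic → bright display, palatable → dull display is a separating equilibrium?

Under separation: bright display → toxic (pays 79); dull display → palatable (pays 42).
Palatable: 42 − 0 = 42 ≥ 79 − 42 = 37. Holds regardless of c. ✓
Toxic: 79 − c ≥ 42 − 0, so c ≤ 79 − 42 = 37.

37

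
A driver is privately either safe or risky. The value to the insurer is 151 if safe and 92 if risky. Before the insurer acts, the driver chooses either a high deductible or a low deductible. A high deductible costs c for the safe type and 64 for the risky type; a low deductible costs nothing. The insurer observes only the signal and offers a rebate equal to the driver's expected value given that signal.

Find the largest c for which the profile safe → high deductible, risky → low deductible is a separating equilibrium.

Under separation: high deductible → safe (pays 151); low deductible → risky (pays 92).
Risky: 92 − 0 = 92 ≥ 151 − 64 = 87. Holds regardless of c. ✓
Safe: 151 − c ≥ 92 − 0, so c ≤ 151 − 92 = 59.

59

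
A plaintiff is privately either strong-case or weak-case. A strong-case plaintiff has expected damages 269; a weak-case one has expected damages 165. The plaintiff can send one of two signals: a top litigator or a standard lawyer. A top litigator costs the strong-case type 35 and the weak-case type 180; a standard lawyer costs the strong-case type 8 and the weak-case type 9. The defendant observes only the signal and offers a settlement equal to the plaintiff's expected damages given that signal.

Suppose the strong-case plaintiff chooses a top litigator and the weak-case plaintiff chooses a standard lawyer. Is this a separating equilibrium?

Yes

If types separate, top litigator earns payment 269 and standard lawyer earns 165.
Strong-case: top litigator gives 269 − 35 = 234; standard lawyer gives 165 − 8 = 157. No deviation. ✓
Weak-case: standard lawyer gives 165 − 9 = 156; top litigator gives 269 − 180 = 89. No deviation. ✓
Neither type gains from mimicking the other.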